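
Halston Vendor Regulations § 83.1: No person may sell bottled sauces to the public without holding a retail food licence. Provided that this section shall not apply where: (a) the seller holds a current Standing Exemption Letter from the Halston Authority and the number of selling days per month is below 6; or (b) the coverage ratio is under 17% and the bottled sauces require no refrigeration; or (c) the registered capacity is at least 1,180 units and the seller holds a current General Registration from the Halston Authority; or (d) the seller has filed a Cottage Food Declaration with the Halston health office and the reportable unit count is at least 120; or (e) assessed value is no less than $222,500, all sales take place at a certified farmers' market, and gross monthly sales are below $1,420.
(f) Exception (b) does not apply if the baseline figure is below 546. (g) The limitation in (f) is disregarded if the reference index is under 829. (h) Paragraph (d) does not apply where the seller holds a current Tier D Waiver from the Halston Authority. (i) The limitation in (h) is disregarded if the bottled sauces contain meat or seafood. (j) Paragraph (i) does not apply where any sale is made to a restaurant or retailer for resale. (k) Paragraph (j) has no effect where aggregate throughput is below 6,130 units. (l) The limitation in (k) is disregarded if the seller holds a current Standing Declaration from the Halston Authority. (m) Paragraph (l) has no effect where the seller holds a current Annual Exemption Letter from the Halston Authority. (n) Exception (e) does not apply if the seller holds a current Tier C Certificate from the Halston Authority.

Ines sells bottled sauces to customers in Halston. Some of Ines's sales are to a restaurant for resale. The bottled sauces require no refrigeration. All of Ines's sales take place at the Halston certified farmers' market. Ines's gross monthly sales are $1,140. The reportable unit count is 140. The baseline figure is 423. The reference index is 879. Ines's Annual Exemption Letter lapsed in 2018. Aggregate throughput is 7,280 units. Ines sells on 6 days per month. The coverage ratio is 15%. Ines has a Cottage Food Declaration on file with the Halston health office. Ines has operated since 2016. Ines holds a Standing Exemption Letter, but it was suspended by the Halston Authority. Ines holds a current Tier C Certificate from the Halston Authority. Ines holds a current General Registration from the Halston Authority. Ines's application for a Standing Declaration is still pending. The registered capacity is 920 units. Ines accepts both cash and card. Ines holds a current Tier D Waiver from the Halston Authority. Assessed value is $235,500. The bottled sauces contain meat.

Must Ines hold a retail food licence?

Yes — Ines must hold a retail food licence.

Exception (a) requires that the seller holds a current Standing Exemption Letter from the Halston Authority; but the Standing Exemption Letter is not current, so (a) is unavailable.
Exception (b): the coverage ratio is 15%, under the 17% limit; the bottled sauces are shelf-stable — every condition holds. However, paragraphs (f)–(g) must be considered: (f) operates against (b): the baseline figure is 423, below the 546 limit. (g), which would lift (f), is not engaged — the reference index is 879, not under 829. Exception (b) does not apply.
Exception (c) requires that the registered capacity is at least 1,180 units; but the registered capacity is 920 units, short of 1,180 units, so (c) is unavailable.
Exception (d)'s conditions are all satisfied: a Cottage Food Declaration is on file; the reportable unit count is 140, meeting the 120 threshold. However, paragraphs (h)–(m) must be considered: (h) operates against (d): a current Tier D Waiver is held. (i) applies (the bottled sauces contain meat), but yields to (j): (j) operates against (i): some sales are to a restaurant for resale. (k), which would lift (j), does not operate here — aggregate throughput is 7,280 units, not below 6,130 units. So (d) is unavailable.
Exception (e)'s conditions are all satisfied: assessed value is $235,500, meeting the $222,500 threshold; all sales are at a certified farmers' market; gross monthly sales are $1,140, below the $1,420 limit. However, paragraph (n) must be considered: (n) operates against (e): a current Tier C Certificate is held. So (e) is unavailable.
No exception is made out. Ines falls within the general rule.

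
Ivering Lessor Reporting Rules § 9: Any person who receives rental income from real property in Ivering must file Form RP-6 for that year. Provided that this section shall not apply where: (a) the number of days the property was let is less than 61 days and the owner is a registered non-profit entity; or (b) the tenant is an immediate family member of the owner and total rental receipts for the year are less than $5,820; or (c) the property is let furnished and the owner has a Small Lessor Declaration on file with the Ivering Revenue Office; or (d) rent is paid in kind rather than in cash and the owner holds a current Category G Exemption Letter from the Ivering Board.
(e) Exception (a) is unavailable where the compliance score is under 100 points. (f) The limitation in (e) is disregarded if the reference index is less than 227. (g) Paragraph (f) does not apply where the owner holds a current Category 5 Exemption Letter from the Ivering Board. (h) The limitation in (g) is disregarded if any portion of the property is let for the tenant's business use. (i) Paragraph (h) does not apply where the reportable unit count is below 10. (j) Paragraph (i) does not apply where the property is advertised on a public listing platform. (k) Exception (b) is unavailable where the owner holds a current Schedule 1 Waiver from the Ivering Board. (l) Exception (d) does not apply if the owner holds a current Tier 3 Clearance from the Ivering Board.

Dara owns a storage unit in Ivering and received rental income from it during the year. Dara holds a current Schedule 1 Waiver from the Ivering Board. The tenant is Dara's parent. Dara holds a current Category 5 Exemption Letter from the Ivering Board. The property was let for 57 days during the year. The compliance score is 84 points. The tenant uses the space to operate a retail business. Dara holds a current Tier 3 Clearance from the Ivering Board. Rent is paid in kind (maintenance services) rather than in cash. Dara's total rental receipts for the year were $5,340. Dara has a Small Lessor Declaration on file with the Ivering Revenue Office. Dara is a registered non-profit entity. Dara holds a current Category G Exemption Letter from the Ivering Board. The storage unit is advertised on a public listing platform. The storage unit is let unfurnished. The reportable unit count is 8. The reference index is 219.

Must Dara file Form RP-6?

No — exception (a) applies; Dara is not required to file Form RP-6.

Exception (a)'s conditions are all satisfied: the number of days the property was let is 57 days, less than the 61 days limit; Dara is a registered non-profit. Applying paragraphs (e)–(j): (e) operates (the compliance score is 84 points, under the 100 points limit), but is overridden by (f): (f) is engaged — the reference index is 219, less than the 227 limit. (g) would limit (f) — a current Category 5 Exemption Letter is held — but (h) sets (g) aside: (h) operates — the space is let for business use. (i) would limit (h) — the reportable unit count is 8, below the 10 limit — but (j) sets (i) aside: (j) is triggered — the property is publicly advertised. (a) remains available.
Exception (b) is satisfied on its face — the tenant is an immediate family member; total rental receipts for the year are $5,340, less than the $5,820 limit. But: (k) operates — a current Schedule 1 Waiver is held. Exception (b) does not apply.
Exception (c) requires that the property is let furnished; but the property is let unfurnished, so (c) is unavailable.
Exception (d): rent is paid in kind; a current Category G Exemption Letter is held — every condition holds. But applying paragraph (l): (l) is engaged — a current Tier 3 Clearance is held. So (d) is unavailable.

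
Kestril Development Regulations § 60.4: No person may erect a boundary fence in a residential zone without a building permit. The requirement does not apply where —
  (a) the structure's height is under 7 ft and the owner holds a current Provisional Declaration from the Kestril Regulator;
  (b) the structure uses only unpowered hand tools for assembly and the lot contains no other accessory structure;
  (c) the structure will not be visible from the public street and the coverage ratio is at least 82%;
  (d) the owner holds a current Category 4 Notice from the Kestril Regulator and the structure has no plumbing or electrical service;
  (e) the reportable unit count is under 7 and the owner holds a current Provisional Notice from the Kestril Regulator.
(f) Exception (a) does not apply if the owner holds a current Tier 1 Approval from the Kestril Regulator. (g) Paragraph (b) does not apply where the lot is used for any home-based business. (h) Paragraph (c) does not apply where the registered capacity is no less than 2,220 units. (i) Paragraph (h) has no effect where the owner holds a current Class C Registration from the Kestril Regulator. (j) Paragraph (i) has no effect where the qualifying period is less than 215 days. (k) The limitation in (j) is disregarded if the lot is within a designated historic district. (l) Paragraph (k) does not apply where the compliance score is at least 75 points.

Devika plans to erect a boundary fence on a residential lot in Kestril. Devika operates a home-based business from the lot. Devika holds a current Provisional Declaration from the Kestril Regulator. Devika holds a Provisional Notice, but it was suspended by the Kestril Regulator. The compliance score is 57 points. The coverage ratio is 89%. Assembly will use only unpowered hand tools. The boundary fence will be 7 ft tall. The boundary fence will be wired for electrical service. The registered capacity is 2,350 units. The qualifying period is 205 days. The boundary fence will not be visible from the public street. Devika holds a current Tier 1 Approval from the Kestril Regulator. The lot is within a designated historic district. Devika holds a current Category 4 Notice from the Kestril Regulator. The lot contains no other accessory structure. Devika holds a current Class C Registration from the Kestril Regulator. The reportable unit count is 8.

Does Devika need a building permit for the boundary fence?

No — exception (c) applies; Devika does not need a building permit.

Exception (a) fails — the structure's height is 7 ft, not under 7 ft.
Exception (b) is satisfied on its face — assembly uses only hand tools; the lot has no other accessory structure. But applying paragraph (g): (g) is engaged — a home-based business operates on the lot. So (b) is unavailable.
Exception (c) is satisfied on its face — the structure will not be visible from the street; the coverage ratio is 89%, meeting the 82% threshold. Considering the limiting provisions: (h) would limit (c) — the registered capacity is 2,350 units, meeting the 2,220 units threshold — but (i) sets (h) aside: (i) operates against (h): a current Class C Registration is held. (j) would limit (i) — the qualifying period is 205 days, less than the 215 days limit — but (k) sets (j) aside: (k) is triggered — the lot is in a historic district. (l), which would lift (k), is not triggered — the compliance score is 57 points, short of 75 points. So (c) applies.
Exception (d) does not apply: electrical service is planned.
Exception (e) requires that the reportable unit count is under 7; but the reportable unit count is 8, not under 7, so (e) is unavailable.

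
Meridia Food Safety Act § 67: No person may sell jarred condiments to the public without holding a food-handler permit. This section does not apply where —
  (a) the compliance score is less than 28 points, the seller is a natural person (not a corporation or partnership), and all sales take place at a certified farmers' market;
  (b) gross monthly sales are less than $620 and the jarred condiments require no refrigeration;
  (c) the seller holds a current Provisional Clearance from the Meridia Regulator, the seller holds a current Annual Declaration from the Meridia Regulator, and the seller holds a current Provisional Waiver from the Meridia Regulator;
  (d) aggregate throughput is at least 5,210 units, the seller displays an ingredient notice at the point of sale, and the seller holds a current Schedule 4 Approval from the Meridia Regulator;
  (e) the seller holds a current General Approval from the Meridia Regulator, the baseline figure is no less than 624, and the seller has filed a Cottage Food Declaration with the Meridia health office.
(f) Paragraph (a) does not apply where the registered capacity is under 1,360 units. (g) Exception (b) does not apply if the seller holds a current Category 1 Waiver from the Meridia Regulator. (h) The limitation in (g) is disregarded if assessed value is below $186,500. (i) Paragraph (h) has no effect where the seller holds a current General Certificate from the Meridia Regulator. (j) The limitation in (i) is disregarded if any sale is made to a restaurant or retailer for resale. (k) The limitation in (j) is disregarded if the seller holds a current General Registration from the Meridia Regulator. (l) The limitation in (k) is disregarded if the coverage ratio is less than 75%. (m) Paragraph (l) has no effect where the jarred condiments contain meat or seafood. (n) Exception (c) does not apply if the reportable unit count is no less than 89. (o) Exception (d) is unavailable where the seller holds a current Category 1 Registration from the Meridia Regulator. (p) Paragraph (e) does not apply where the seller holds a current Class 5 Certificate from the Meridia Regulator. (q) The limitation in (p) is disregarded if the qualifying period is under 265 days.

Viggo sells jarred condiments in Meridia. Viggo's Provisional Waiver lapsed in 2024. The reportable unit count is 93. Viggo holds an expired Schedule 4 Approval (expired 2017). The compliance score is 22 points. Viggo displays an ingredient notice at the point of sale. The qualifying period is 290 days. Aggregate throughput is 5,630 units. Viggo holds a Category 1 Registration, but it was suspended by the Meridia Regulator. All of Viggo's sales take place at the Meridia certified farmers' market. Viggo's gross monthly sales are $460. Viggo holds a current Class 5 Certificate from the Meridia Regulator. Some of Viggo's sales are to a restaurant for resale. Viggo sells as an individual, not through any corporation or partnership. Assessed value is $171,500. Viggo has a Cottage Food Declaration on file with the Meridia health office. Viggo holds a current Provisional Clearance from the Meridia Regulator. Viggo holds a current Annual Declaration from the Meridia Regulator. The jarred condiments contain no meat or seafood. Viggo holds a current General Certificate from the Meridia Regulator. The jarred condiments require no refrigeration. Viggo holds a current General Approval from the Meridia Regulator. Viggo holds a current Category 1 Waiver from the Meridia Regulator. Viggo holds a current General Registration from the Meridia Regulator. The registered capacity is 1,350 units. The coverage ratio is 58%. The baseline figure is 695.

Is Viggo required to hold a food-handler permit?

No — exception (b) applies; Viggo is not required to hold a food-handler permit.

All of (a)'s requirements are met (the compliance score is 22 points, less than the 28 points limit; the seller is a natural person; all sales are at a certified farmers' market). Turning to paragraph (f): (f) operates — the registered capacity is 1,350 units, under the 1,360 units limit. So (a) is unavailable.
Exception (b): gross monthly sales are $460, less than the $620 limit; the jarred condiments are shelf-stable — every condition holds. Under paragraphs (g)–(m): (g) is engaged (a current Category 1 Waiver is held), but is itself disapplied by (h): (h) operates — assessed value is $171,500, below the $186,500 limit. (i) would limit (h) — a current General Certificate is held — but (j) sets (i) aside: (j) operates against (i): some sales are to a restaurant for resale. (k) operates (a current General Registration is held), but is set aside by (l): (l) is triggered — the coverage ratio is 58%, less than the 75% limit. (m) is not engaged (the jarred condiments contain no meat or seafood), so (l) stands. So (b) applies.
Exception (c) requires that the seller holds a current Provisional Waiver from the Meridia Regulator; but no current Provisional Waiver is held, so (c) is unavailable.
Exception (d) requires that the seller holds a current Schedule 4 Approval from the Meridia Regulator; but no current Schedule 4 Approval is held, so (d) is unavailable.
Exception (e)'s conditions are all satisfied: a current General Approval is held; the baseline figure is 695, meeting the 624 threshold; a Cottage Food Declaration is on file. Turning to paragraphs (p)–(q): (p) operates — a current Class 5 Certificate is held. (q), which would lift (p), is inapplicable — the qualifying period is 290 days, not under 265 days. Exception (e) does not apply.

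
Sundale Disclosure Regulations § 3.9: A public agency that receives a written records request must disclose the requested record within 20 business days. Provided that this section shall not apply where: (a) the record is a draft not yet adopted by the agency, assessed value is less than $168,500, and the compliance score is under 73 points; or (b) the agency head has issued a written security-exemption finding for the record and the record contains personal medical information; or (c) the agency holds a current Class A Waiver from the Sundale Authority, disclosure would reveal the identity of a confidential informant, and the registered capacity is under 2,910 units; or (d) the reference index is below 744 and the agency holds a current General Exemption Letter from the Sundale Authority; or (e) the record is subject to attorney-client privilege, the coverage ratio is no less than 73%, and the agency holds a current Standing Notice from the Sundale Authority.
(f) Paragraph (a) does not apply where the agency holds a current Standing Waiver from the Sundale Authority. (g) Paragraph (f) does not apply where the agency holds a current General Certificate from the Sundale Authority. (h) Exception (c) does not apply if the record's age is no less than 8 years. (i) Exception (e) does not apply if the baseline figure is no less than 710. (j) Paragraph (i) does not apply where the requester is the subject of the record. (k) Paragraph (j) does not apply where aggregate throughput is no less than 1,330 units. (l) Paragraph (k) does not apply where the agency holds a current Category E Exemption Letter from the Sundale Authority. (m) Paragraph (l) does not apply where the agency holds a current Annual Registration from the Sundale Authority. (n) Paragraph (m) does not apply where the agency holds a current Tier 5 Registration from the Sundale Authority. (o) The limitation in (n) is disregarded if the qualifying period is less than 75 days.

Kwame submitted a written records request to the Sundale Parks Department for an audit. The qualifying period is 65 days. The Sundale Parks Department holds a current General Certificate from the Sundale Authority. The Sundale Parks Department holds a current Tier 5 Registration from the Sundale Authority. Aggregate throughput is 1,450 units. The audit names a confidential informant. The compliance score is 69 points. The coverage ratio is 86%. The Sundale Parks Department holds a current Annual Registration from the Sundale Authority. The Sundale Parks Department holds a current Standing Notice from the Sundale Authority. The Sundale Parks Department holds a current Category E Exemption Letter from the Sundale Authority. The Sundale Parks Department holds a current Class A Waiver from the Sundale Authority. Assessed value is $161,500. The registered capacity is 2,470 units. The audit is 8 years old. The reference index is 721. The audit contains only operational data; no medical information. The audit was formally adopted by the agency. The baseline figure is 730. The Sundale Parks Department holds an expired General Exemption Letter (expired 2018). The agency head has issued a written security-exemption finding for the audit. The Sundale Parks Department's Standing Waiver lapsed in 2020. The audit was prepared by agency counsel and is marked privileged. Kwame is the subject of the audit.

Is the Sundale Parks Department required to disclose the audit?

Yes — the Sundale Parks Department must disclose the audit.

Exception (a) does not apply: the audit has been formally adopted.
Exception (b) fails — the audit contains only operational data.
Exception (c): a current Class A Waiver is held; the audit names a confidential informant; the registered capacity is 2,470 units, under the 2,910 units limit — every condition holds. But applying paragraph (h): (h) is triggered — the record's age is 8 years, meeting the 8 years threshold. Exception (c) does not apply.
Exception (d) fails — there is no General Exemption Letter in force.
All of (e)'s requirements are met (the audit is privileged; the coverage ratio is 86%, meeting the 73% threshold; a current Standing Notice is held). But: (i) operates against (e): the baseline figure is 730, meeting the 710 threshold. (j) would limit (i) — Kwame is the subject of the audit — but (k) sets (j) aside: (k) is engaged — aggregate throughput is 1,450 units, meeting the 1,330 units threshold. (l) applies (a current Category E Exemption Letter is held), but is overridden by (m): (m) operates — a current Annual Registration is held. (n) operates (a current Tier 5 Registration is held), but yields to (o): (o) is triggered — the qualifying period is 65 days, less than the 75 days limit. Exception (e) does not apply.
No exception applies. The general rule governs.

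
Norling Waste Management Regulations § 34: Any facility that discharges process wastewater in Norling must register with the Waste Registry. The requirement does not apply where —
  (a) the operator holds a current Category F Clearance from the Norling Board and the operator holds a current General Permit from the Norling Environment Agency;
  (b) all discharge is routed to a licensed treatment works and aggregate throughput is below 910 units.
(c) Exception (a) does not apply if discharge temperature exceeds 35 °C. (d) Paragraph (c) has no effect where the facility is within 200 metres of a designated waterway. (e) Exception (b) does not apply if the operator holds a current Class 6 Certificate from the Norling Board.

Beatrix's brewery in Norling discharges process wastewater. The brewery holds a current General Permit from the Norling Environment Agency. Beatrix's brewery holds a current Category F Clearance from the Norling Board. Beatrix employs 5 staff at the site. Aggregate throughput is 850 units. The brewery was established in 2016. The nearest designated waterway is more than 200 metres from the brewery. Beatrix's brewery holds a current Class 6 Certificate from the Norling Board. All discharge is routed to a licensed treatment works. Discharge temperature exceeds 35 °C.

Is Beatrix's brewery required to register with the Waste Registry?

Exception (a)'s conditions are all satisfied: a current Category F Clearance is held; a current General Permit is held. But applying paragraphs (c)–(d): (c) operates against (a): discharge temperature exceeds 35 °C. (d), which would lift (c), does not operate here — the brewery is more than 200 m from any designated waterway. (a) is therefore removed.
All of (b)'s requirements are met (discharge is routed to a licensed treatment works; aggregate throughput is 850 units, below the 910 units limit). But applying paragraph (e): (e) is engaged — a current Class 6 Certificate is held. So (b) is unavailable.
No exception is made out. Beatrix's brewery falls within the general rule.

Yes — Beatrix's brewery must register with the Waste Registry.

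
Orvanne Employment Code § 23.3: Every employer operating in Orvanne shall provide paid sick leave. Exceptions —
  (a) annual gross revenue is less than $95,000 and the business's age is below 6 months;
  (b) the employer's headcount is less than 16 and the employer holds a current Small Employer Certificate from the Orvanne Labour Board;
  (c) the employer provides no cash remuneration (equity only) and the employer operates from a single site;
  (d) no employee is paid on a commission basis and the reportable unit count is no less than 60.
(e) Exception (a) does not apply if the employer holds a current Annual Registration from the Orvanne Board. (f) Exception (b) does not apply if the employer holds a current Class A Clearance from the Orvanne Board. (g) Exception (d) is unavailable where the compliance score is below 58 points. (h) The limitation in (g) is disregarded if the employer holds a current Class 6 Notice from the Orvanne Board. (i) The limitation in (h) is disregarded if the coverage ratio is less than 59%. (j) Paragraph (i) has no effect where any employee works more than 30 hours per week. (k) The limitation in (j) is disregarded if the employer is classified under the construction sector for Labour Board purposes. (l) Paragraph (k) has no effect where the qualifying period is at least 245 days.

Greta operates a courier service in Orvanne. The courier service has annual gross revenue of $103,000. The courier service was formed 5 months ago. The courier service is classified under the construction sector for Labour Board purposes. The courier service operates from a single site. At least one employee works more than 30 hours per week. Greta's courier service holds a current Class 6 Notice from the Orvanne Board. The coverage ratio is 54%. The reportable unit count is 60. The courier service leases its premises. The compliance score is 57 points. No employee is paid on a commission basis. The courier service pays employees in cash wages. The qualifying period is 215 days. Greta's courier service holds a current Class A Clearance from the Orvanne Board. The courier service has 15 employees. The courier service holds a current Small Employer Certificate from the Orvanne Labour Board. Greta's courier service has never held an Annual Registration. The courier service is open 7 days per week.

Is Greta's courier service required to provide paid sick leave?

Yes — Greta's courier service must provide paid sick leave.

Exception (a) requires that annual gross revenue is less than $95,000; but annual gross revenue is $103,000, not less than $95,000, so (a) is unavailable.
All of (b)'s requirements are met (the employer's headcount is 15, less than the 16 limit; a current Small Employer Certificate is held). But applying paragraph (f): (f) is engaged — a current Class A Clearance is held. Exception (b) does not apply.
Exception (c) fails — employees are paid cash wages.
Exception (d)'s conditions are all satisfied: no employee is paid on commission; the reportable unit count is 60, meeting the 60 threshold. However, paragraphs (g)–(l) must be considered: (g) operates against (d): the compliance score is 57 points, below the 58 points limit. (h) applies (a current Class 6 Notice is held), but is itself disapplied by (i): (i) operates against (h): the coverage ratio is 54%, less than the 59% limit. (j) would limit (i) — at least one employee exceeds 30 hours/week — but (k) sets (j) aside: (k) operates — the courier service is classified under the construction sector. (l), which would lift (k), does not operate here — the qualifying period is 215 days, short of 245 days. Exception (d) does not apply.
No exception applies. The general rule governs.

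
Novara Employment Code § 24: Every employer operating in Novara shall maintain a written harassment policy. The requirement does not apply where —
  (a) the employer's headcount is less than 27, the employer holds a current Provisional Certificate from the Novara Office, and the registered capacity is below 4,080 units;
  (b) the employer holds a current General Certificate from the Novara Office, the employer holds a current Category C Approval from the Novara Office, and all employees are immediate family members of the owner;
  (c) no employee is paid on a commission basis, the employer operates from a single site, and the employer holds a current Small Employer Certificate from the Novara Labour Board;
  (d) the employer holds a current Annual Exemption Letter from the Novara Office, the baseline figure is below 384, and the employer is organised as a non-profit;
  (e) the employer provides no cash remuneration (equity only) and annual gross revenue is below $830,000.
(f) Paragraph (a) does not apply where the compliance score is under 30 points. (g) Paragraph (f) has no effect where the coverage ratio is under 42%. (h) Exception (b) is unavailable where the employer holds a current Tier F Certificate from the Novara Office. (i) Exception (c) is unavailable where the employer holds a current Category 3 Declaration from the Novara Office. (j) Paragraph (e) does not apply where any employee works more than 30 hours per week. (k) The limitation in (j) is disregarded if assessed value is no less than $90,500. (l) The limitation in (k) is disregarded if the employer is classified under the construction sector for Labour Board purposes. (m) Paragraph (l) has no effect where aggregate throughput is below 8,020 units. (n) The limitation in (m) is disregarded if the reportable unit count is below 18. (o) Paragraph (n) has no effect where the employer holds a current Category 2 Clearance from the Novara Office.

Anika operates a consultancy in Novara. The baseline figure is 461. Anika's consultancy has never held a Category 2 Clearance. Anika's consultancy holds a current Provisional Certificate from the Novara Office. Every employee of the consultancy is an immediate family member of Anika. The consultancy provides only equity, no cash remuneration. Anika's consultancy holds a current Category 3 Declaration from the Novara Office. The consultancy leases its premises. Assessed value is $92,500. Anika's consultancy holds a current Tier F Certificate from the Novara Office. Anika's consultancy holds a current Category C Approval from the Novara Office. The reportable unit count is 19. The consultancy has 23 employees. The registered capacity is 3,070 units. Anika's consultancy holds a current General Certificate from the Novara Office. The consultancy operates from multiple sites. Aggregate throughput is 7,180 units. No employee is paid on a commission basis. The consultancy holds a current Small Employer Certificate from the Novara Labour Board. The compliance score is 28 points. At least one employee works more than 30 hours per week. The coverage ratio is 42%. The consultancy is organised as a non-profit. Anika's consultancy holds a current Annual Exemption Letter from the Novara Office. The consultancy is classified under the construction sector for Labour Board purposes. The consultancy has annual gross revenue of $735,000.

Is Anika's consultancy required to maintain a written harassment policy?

No — exception (e) applies; Anika's consultancy is not required to maintain a written harassment policy.

Exception (a)'s conditions are all satisfied: the employer's headcount is 23, less than the 27 limit; a current Provisional Certificate is held; the registered capacity is 3,070 units, below the 4,080 units limit. But: (f) is triggered — the compliance score is 28 points, under the 30 points limit. (g), which would lift (f), is not engaged — the coverage ratio is 42%, not under 42%. Exception (a) does not apply.
Exception (b) is satisfied on its face — a current General Certificate is held; a current Category C Approval is held; every employee is an immediate family member. But: (h) applies — a current Tier F Certificate is held. So (b) is unavailable.
Exception (c) fails — the employer operates from multiple sites.
Exception (d) does not apply: the baseline figure is 461, not below 384.
Exception (e)'s conditions are all satisfied: remuneration is equity-only; annual gross revenue is $735,000, below the $830,000 limit. Applying paragraphs (j)–(o): (j) is triggered (at least one employee exceeds 30 hours/week), but yields to (k): (k) operates against (j): assessed value is $92,500, meeting the $90,500 threshold. (l) would limit (k) — the consultancy is classified under the construction sector — but (m) sets (l) aside: (m) is triggered — aggregate throughput is 7,180 units, below the 8,020 units limit. (n) is not triggered (the reportable unit count is 19, not below 18), so (m) stands. Exception (e) stands.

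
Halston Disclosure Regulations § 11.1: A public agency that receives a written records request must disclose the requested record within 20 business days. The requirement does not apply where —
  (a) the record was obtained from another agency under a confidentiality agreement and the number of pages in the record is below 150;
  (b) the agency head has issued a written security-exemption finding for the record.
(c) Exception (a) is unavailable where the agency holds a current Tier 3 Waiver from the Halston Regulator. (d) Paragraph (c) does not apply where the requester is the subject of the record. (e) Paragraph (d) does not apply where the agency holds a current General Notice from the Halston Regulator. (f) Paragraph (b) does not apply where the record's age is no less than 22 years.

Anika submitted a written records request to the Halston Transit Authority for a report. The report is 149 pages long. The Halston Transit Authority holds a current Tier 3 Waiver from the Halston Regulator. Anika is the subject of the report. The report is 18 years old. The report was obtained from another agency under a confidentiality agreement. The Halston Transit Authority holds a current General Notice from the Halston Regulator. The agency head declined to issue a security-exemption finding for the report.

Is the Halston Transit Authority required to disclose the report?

Yes — the Halston Transit Authority must disclose the report.

All of (a)'s requirements are met (the report was obtained under a confidentiality agreement; the number of pages in the record is 149, below the 150 limit). But: (c) is triggered — a current Tier 3 Waiver is held. (d) would limit (c) — Anika is the subject of the report — but (e) sets (d) aside: (e) is engaged — a current General Notice is held. Exception (a) does not apply.
Exception (b) does not apply: the agency head declined to issue a security-exemption finding.
No exception is made out. the Halston Transit Authority falls within the general rule.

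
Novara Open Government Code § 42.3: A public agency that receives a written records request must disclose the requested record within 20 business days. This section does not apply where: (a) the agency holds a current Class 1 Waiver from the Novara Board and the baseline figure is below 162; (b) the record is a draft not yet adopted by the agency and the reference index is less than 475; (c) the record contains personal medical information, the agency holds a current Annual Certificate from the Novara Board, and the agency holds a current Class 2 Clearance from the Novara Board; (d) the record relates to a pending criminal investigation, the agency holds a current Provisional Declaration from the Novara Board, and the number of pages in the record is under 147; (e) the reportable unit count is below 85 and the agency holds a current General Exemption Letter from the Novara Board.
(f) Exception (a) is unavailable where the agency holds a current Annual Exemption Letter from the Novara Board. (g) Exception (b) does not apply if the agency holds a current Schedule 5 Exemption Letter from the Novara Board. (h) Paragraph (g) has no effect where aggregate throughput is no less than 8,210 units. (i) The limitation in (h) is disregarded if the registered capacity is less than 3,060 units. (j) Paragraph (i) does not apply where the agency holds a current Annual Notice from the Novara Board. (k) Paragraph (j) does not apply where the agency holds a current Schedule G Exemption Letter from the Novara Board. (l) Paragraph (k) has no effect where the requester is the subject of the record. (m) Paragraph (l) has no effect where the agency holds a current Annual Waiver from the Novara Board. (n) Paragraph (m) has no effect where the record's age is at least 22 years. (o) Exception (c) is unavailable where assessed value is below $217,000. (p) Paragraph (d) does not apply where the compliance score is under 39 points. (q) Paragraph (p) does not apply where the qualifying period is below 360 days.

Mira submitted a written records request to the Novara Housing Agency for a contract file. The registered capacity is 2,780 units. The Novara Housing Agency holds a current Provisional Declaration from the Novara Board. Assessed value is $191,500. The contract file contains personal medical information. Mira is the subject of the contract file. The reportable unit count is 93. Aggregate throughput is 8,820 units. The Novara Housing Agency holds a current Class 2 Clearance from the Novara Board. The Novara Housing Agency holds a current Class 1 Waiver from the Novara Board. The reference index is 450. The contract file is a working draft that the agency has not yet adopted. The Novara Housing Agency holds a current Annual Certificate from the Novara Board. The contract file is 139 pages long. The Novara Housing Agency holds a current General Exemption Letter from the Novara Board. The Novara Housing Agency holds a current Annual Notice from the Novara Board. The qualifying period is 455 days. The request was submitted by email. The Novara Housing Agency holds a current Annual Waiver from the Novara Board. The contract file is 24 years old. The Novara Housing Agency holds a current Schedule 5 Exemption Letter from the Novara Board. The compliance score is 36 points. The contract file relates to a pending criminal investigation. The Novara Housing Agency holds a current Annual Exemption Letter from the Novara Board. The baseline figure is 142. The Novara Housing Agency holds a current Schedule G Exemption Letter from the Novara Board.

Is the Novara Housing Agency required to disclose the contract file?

All of (a)'s requirements are met (a current Class 1 Waiver is held; the baseline figure is 142, below the 162 limit). But: (f) operates against (a): a current Annual Exemption Letter is held. (a) is therefore removed.
Exception (b)'s conditions are all satisfied: the contract file is an unadopted draft; the reference index is 450, less than the 475 limit. Applying paragraphs (g)–(n): (g) would limit (b) — a current Schedule 5 Exemption Letter is held — but (h) sets (g) aside: (h) operates against (g): aggregate throughput is 8,820 units, meeting the 8,210 units threshold. (i) would limit (h) — the registered capacity is 2,780 units, less than the 3,060 units limit — but (j) sets (i) aside: (j) operates against (i): a current Annual Notice is held. (k) would limit (j) — a current Schedule G Exemption Letter is held — but (l) sets (k) aside: (l) is engaged — Mira is the subject of the contract file. (m) would limit (l) — a current Annual Waiver is held — but (n) sets (m) aside: (n) operates against (m): the record's age is 24 years, meeting the 22 years threshold. So (b) applies.
Exception (c) is satisfied on its face — the contract file contains personal medical information; a current Annual Certificate is held; a current Class 2 Clearance is held. However, paragraph (o) must be considered: (o) is engaged — assessed value is $191,500, below the $217,000 limit. So (c) is unavailable.
All of (d)'s requirements are met (the contract file relates to a pending investigation; a current Provisional Declaration is held; the number of pages in the record is 139, under the 147 limit). Turning to paragraphs (p)–(q): (p) applies — the compliance score is 36 points, under the 39 points limit. (q), which would lift (p), is not engaged — the qualifying period is 455 days, not below 360 days. Exception (d) does not apply.
Exception (e) requires that the reportable unit count is below 85; but the reportable unit count is 93, not below 85, so (e) is unavailable.

No — exception (b) applies; the Novara Housing Agency is not required to disclose the contract file.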